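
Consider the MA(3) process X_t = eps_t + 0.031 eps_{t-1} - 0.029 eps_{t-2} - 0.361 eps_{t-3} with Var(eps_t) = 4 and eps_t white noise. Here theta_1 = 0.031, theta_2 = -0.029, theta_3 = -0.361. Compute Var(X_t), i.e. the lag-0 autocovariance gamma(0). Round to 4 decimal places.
\gamma(0) = 4.5285

For an MA(q) process X_t = eps_t + sum_i theta_i eps_{t-i} with
Var(eps_t) = sigma^2, the variance is
  gamma(0) = sigma^2 * (1 + sum_i theta_i^2).
  sum_i theta_i^2 = (0.031)^2 + (-0.029)^2 + (-0.361)^2 = 0.000961 + 0.000841 + 0.130321 = 0.132123.
  gamma(0) = 4 * (1 + 0.132123) = 4 * 1.132123 = 4.528492, which rounds to 4.5285.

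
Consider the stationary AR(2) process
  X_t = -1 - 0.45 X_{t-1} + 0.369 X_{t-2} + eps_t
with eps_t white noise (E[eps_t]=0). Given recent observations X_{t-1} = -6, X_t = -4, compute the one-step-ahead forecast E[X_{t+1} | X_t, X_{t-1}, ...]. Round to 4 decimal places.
E[X_{t+1} \mid \mathcal F_t] = -1.4140

For an AR(p) model X_t = c + sum_i phi_i X_{t-i} + eps_t, the
one-step-ahead conditional mean is
  E[X_{t+1} | X_t, ...] = c + sum_i phi_i X_{t+1-i}.
Substitute known values:
  E[X_{t+1} | ...] = -1 + (-0.45) * (-4) + (0.369) * (-6)
                   = -1.4140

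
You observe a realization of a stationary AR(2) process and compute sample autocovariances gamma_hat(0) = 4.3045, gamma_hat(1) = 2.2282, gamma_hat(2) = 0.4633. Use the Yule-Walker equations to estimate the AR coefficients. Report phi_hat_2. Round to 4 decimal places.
\hat\phi_{2} = -0.2190

The Yule-Walker equations for an AR(p) process read, in matrix form,
  Gamma_p phi = r_p,   with   (Gamma_p)_{ij} = gamma(|i - j|),
                       (r_p)_i = gamma(i),   i,j = 1..p.
Substitute the sample gammas (Toeplitz matrix and right-hand side of size 2):
  Gamma_p = [[4.3045, 2.2282], [2.2282, 4.3045]]
  r_p     = [2.2282, 0.4633]
Written out:
  4.3045 phi_1 + 2.2282 phi_2 = 2.2282
  2.2282 phi_1 + 4.3045 phi_2 = 0.4633
Solve by Cramer's rule:
  det = gamma(0)^2 - gamma(1)^2 = (4.3045)^2 - (2.2282)^2 = 18.52872025 - 4.96487524 = 13.56384501
  phi_hat_1 = [gamma(1) gamma(0) - gamma(1) gamma(2)] / det = [(2.2282)(4.3045) - (2.2282)(0.4633)] / 13.56384501 = 8.55896184 / 13.56384501 = 0.631
  phi_hat_2 = [gamma(0) gamma(2) - gamma(1)^2] / det = [(4.3045)(0.4633) - (2.2282)^2] / 13.56384501 = -2.97060039 / 13.56384501 = -0.219
So phi_hat = [0.6310, -0.2190].
Therefore phi_hat_2 = -0.2190.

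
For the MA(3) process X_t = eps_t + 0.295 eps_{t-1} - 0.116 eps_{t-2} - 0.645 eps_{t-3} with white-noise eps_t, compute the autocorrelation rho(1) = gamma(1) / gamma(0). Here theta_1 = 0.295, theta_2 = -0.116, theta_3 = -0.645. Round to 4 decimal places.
\rho(1) = 0.2213

For an MA(q) process with theta_0 = 1, the autocovariance is
  gamma(k) = sigma^2 * sum_{i=0..q-k} theta_i * theta_{i+k},
and rho(k) = gamma(k) / gamma(0). Sigma^2 cancels.
  numerator   = (1)*(0.295) + (0.295)*(-0.116) + (-0.116)*(-0.645) = 0.3356.
  denominator = (1)^2 + (0.295)^2 + (-0.116)^2 + (-0.645)^2 = 1.516506.
  rho(1) = 0.3356 / 1.516506 = 0.2213.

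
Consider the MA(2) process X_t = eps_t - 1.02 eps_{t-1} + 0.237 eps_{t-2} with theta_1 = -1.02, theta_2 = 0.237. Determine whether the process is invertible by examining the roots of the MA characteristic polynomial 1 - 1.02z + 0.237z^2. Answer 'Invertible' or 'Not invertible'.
\text{Invertible}

The MA(q) characteristic polynomial is P(z) = 1 - 1.02z + 0.237z^2.
Invertibility requires all roots to lie outside the unit circle, i.e. |z| > 1 for every root.
Set 1 + (-1.02) z + (0.237) z^2 = 0, i.e. a z^2 + b z + c = 0 with a = 0.237, b = -1.02, c = 1.
Discriminant D = b^2 - 4ac = (-1.02)^2 - 4*(0.237)*1 = 1.0404 - (0.948) = 0.0924.
D >= 0, so the roots are real: z = (-b +/- sqrt(D)) / (2a) = (1.02 +/- 0.303974) / (0.474).
  z_1 = (1.02 + 0.303974) / (0.474) = 2.7932,   |z_1| = 2.7932.
  z_2 = (1.02 - 0.303974) / (0.474) = 1.5106,   |z_2| = 1.5106.
Moduli of all roots: 2.7932, 1.5106.
All moduli strictly greater than 1? Yes.
Verdict: Invertible.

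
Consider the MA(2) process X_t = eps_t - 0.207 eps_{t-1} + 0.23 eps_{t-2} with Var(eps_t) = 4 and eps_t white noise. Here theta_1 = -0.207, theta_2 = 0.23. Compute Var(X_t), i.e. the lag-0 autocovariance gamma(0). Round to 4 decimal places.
\gamma(0) = 4.3830

For an MA(q) process X_t = eps_t + sum_i theta_i eps_{t-i} with
Var(eps_t) = sigma^2, the variance is
  gamma(0) = sigma^2 * (1 + sum_i theta_i^2).
  sum_i theta_i^2 = (-0.207)^2 + (0.23)^2 = 0.042849 + 0.0529 = 0.095749.
  gamma(0) = 4 * (1 + 0.095749) = 4 * 1.095749 = 4.382996, which rounds to 4.3830.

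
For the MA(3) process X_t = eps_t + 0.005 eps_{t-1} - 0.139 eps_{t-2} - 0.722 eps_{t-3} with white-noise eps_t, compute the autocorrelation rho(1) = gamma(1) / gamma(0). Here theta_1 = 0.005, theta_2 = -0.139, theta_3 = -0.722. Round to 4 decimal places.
\rho(1) = 0.0679

For an MA(q) process with theta_0 = 1, the autocovariance is
  gamma(k) = sigma^2 * sum_{i=0..q-k} theta_i * theta_{i+k},
and rho(k) = gamma(k) / gamma(0). Sigma^2 cancels.
  numerator   = (1)*(0.005) + (0.005)*(-0.139) + (-0.139)*(-0.722) = 0.104663.
  denominator = (1)^2 + (0.005)^2 + (-0.139)^2 + (-0.722)^2 = 1.54063.
  rho(1) = 0.104663 / 1.54063 = 0.0679.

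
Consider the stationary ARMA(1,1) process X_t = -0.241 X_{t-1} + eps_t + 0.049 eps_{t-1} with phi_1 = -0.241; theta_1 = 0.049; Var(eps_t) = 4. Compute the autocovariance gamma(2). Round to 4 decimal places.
\gamma(2) = 0.1942

Multiply the model equation by X_{t-k} and take expectations. With theta_0 = psi_0 = 1 and psi_j the MA(infinity) weights, this gives
  gamma(k) - sum_i phi_i gamma(k-i) = c_k,
  c_k = sigma^2 * sum_{j=k..q} theta_j psi_{j-k}   (c_k = 0 for k > q),
using gamma(-m) = gamma(m).
psi-weights needed (psi_j = theta_j + sum_i phi_i psi_{j-i}):
  psi_1 = theta_1 + phi_1 = 0.049 + (-0.241) = -0.192
Right-hand sides:
  c_0 = sigma^2 (1 + theta_1 psi_1) = 4 * (1 + (0.049)(-0.192)) = 4 * 0.990592 = 3.962368
  c_1 = sigma^2 theta_1 = 4 * (0.049) = 0.196
  c_2 = 0
Equations for k = 0 and k = 1 (AR order 1):
  gamma(0) = phi_1 gamma(1) + c_0
  gamma(1) = phi_1 gamma(0) + c_1
Substituting the second into the first: gamma(0) (1 - phi_1^2) = c_0 + phi_1 c_1, so
  gamma(0) = (c_0 + phi_1 c_1) / (1 - phi_1^2) = (3.962368 + (-0.241)(0.196)) / (1 - (-0.241)^2) = 3.915132 / 0.941919 = 4.156548.
  gamma(1) = phi_1 gamma(0) + c_1 = (-0.241)(4.156548) + (0.196) = -0.805728.
For k = 2 (> q): gamma(2) = phi_1 gamma(1) = (-0.241)(-0.805728) = 0.19418.
Therefore gamma(2) = 0.1942 (to 4 decimal places).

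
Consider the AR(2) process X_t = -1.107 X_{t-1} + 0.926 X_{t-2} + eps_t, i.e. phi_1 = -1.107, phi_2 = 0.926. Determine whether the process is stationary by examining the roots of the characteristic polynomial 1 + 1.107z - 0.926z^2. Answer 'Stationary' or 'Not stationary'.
\text{Not stationary}

The AR(p) characteristic polynomial is P(z) = 1 + 1.107z - 0.926z^2.
Stationarity requires all roots to lie outside the unit circle, i.e. |z| > 1 for every root.
Set 1 + (1.107) z + (-0.926) z^2 = 0, i.e. a z^2 + b z + c = 0 with a = -0.926, b = 1.107, c = 1.
Discriminant D = b^2 - 4ac = (1.107)^2 - 4*(-0.926)*1 = 1.225449 - (-3.704) = 4.929449.
D >= 0, so the roots are real: z = (-b +/- sqrt(D)) / (2a) = (-1.107 +/- 2.220236) / (-1.852).
  z_1 = (-1.107 + 2.220236) / (-1.852) = -0.6011,   |z_1| = 0.6011.
  z_2 = (-1.107 - 2.220236) / (-1.852) = 1.7966,   |z_2| = 1.7966.
Moduli of all roots: 0.6011, 1.7966.
All moduli strictly greater than 1? No.
Verdict: Not stationary.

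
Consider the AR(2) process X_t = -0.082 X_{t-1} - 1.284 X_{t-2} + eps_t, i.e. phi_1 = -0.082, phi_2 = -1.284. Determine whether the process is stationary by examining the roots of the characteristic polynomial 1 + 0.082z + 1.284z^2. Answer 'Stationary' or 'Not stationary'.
\text{Not stationary}

The AR(p) characteristic polynomial is P(z) = 1 + 0.082z + 1.284z^2.
Stationarity requires all roots to lie outside the unit circle, i.e. |z| > 1 for every root.
Set 1 + (0.082) z + (1.284) z^2 = 0, i.e. a z^2 + b z + c = 0 with a = 1.284, b = 0.082, c = 1.
Discriminant D = b^2 - 4ac = (0.082)^2 - 4*(1.284)*1 = 0.006724 - (5.136) = -5.129276.
D < 0, so the roots are the complex-conjugate pair z = (-b +/- i sqrt(-D)) / (2a) = -0.0319 +/- 0.8819i.
For a conjugate pair |z|^2 = z * conj(z) = (product of roots) = c/a = 1/(1.284) = 0.778816, so |z| = sqrt(0.778816) = 0.8825 for both roots.
Moduli of all roots: 0.8825, 0.8825.
All moduli strictly greater than 1? No.
Verdict: Not stationary.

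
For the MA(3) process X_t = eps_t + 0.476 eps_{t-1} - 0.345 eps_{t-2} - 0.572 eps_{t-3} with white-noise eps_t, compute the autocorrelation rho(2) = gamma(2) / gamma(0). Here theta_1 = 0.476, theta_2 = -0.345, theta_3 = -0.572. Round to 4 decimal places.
\rho(2) = -0.3690

For an MA(q) process with theta_0 = 1, the autocovariance is
  gamma(k) = sigma^2 * sum_{i=0..q-k} theta_i * theta_{i+k},
and rho(k) = gamma(k) / gamma(0). Sigma^2 cancels.
  numerator   = (1)*(-0.345) + (0.476)*(-0.572) = -0.617272.
  denominator = (1)^2 + (0.476)^2 + (-0.345)^2 + (-0.572)^2 = 1.672785.
  rho(2) = -0.617272 / 1.672785 = -0.3690.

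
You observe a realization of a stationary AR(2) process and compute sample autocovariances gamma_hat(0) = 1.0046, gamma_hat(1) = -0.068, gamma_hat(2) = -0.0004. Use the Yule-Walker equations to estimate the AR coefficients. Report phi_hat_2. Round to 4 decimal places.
\hat\phi_{2} = -0.0050

The Yule-Walker equations for an AR(p) process read, in matrix form,
  Gamma_p phi = r_p,   with   (Gamma_p)_{ij} = gamma(|i - j|),
                       (r_p)_i = gamma(i),   i,j = 1..p.
Substitute the sample gammas (Toeplitz matrix and right-hand side of size 2):
  Gamma_p = [[1.0046, -0.068], [-0.068, 1.0046]]
  r_p     = [-0.068, -0.0004]
Written out:
  1.0046 phi_1 - 0.068 phi_2 = -0.068
  -0.068 phi_1 + 1.0046 phi_2 = -0.0004
Solve by Cramer's rule:
  det = gamma(0)^2 - gamma(1)^2 = (1.0046)^2 - (-0.068)^2 = 1.00922116 - 0.004624 = 1.00459716
  phi_hat_1 = [gamma(1) gamma(0) - gamma(1) gamma(2)] / det = [(-0.068)(1.0046) - (-0.068)(-0.0004)] / 1.00459716 = -0.06834 / 1.00459716 = -0.068
  phi_hat_2 = [gamma(0) gamma(2) - gamma(1)^2] / det = [(1.0046)(-0.0004) - (-0.068)^2] / 1.00459716 = -0.00502584 / 1.00459716 = -0.005
So phi_hat = [-0.0680, -0.0050].
Therefore phi_hat_2 = -0.0050.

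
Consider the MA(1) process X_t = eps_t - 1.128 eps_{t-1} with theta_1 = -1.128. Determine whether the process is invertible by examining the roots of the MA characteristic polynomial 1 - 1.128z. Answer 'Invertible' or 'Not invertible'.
\text{Not invertible}

The MA(q) characteristic polynomial is P(z) = 1 - 1.128z.
Invertibility requires all roots to lie outside the unit circle, i.e. |z| > 1 for every root.
This is linear in z: 1 + (-1.128) z = 0  =>  z = -1/(-1.128) = 0.886525,  |z| = 0.886525.
Moduli of all roots: 0.8865.
All moduli strictly greater than 1? No.
Verdict: Not invertible.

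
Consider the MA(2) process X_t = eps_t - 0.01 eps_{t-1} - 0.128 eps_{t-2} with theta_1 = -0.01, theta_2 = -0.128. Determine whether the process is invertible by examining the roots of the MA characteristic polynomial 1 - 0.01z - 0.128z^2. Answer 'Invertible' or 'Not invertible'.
\text{Invertible}

The MA(q) characteristic polynomial is P(z) = 1 - 0.01z - 0.128z^2.
Invertibility requires all roots to lie outside the unit circle, i.e. |z| > 1 for every root.
Set 1 + (-0.01) z + (-0.128) z^2 = 0, i.e. a z^2 + b z + c = 0 with a = -0.128, b = -0.01, c = 1.
Discriminant D = b^2 - 4ac = (-0.01)^2 - 4*(-0.128)*1 = 0.0001 - (-0.512) = 0.5121.
D >= 0, so the roots are real: z = (-b +/- sqrt(D)) / (2a) = (0.01 +/- 0.715612) / (-0.256).
  z_1 = (0.01 + 0.715612) / (-0.256) = -2.8344,   |z_1| = 2.8344.
  z_2 = (0.01 - 0.715612) / (-0.256) = 2.7563,   |z_2| = 2.7563.
Moduli of all roots: 2.8344, 2.7563.
All moduli strictly greater than 1? Yes.
Verdict: Invertible.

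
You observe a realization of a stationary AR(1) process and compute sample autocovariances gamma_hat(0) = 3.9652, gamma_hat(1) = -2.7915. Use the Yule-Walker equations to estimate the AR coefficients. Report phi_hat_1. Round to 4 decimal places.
\hat\phi_{1} = -0.7040

The Yule-Walker equations for an AR(p) process read, in matrix form,
  Gamma_p phi = r_p,   with   (Gamma_p)_{ij} = gamma(|i - j|),
                       (r_p)_i = gamma(i),   i,j = 1..p.
Substitute the sample gammas (Toeplitz matrix and right-hand side of size 1):
  Gamma_p = [[3.9652]]
  r_p     = [-2.7915]
With p = 1 this is the single equation gamma(0) phi_1 = gamma(1):
  phi_hat_1 = gamma(1) / gamma(0) = -2.7915 / 3.9652 = -0.7040.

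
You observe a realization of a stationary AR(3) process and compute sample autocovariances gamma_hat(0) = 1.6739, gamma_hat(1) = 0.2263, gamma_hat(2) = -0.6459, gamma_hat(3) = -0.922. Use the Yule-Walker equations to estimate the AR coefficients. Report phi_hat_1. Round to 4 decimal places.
\hat\phi_{1} = -0.0220

The Yule-Walker equations for an AR(p) process read, in matrix form,
  Gamma_p phi = r_p,   with   (Gamma_p)_{ij} = gamma(|i - j|),
                       (r_p)_i = gamma(i),   i,j = 1..p.
Substitute the sample gammas (Toeplitz matrix and right-hand side of size 3):
  Gamma_p = [[1.6739, 0.2263, -0.6459], [0.2263, 1.6739, 0.2263], [-0.6459, 0.2263, 1.6739]]
  r_p     = [0.2263, -0.6459, -0.922]
Written out (R1..R3):
  (R1) 1.6739 phi_1 + 0.2263 phi_2 - 0.6459 phi_3 = 0.2263
  (R2) 0.2263 phi_1 + 1.6739 phi_2 + 0.2263 phi_3 = -0.6459
  (R3) -0.6459 phi_1 + 0.2263 phi_2 + 1.6739 phi_3 = -0.922
Gaussian elimination:
  R2 <- R2 - (0.2263/1.6739) R1 = R2 - (0.135193) R1:  1.643306 phi_2 + 0.313621 phi_3 = -0.676494
  R3 <- R3 - (-0.6459/1.6739) R1 = R3 - (-0.385865) R1:  0.313621 phi_2 + 1.42467 phi_3 = -0.834679
  R3 <- R3 - (0.313621/1.643306) R2 = R3 - (0.190848) R2:  1.364816 phi_3 = -0.705571
Back-substitution:
  phi_hat_3 = -0.705571 / 1.364816 = -0.516972
  phi_hat_2 = (-0.676494 - (0.313621)(-0.516972)) / 1.643306 = -0.313004
  phi_hat_1 = (0.2263 - (0.2263)(-0.313004) - (-0.6459)(-0.516972)) / 1.6739 = -0.021972
So phi_hat = [-0.0220, -0.3130, -0.5170].
Therefore phi_hat_1 = -0.0220.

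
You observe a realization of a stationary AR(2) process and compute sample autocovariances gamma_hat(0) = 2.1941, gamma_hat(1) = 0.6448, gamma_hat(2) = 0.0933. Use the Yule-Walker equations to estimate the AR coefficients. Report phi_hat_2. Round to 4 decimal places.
\hat\phi_{2} = -0.0480

The Yule-Walker equations for an AR(p) process read, in matrix form,
  Gamma_p phi = r_p,   with   (Gamma_p)_{ij} = gamma(|i - j|),
                       (r_p)_i = gamma(i),   i,j = 1..p.
Substitute the sample gammas (Toeplitz matrix and right-hand side of size 2):
  Gamma_p = [[2.1941, 0.6448], [0.6448, 2.1941]]
  r_p     = [0.6448, 0.0933]
Written out:
  2.1941 phi_1 + 0.6448 phi_2 = 0.6448
  0.6448 phi_1 + 2.1941 phi_2 = 0.0933
Solve by Cramer's rule:
  det = gamma(0)^2 - gamma(1)^2 = (2.1941)^2 - (0.6448)^2 = 4.81407481 - 0.41576704 = 4.39830777
  phi_hat_1 = [gamma(1) gamma(0) - gamma(1) gamma(2)] / det = [(0.6448)(2.1941) - (0.6448)(0.0933)] / 4.39830777 = 1.35459584 / 4.39830777 = 0.308
  phi_hat_2 = [gamma(0) gamma(2) - gamma(1)^2] / det = [(2.1941)(0.0933) - (0.6448)^2] / 4.39830777 = -0.21105751 / 4.39830777 = -0.048
So phi_hat = [0.3080, -0.0480].
Therefore phi_hat_2 = -0.0480.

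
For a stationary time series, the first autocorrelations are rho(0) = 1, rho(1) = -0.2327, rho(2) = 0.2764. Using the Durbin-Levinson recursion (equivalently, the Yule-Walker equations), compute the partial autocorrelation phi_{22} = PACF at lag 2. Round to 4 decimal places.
\phi_{22} = 0.2350

The PACF at lag k is phi_{kk}, the last component of the solution
to the Yule-Walker system G_k phi = r_k where
  (G_k)_{ij} = rho(|i - j|), (r_k)_i = rho(i), i,j = 1..k.
Equivalently, Durbin-Levinson gives phi_{kk} iteratively:
  phi_{11} = rho(1)
  phi_{kk} = [rho(k) - sum_{j=1..k-1} phi_{k-1,j} rho(k-j)]
            / [1 - sum_{j=1..k-1} phi_{k-1,j} rho(j)],
  phi_{k,j} = phi_{k-1,j} - phi_{kk} phi_{k-1,k-j},  j = 1..k-1.
Step k = 1:
  phi_11 = rho(1) = -0.2327.
Step k = 2:
  phi_22 = [rho(2) - phi_11 rho(1)] / [1 - phi_11 rho(1)] = [0.2764 - (-0.2327)(-0.2327)] / [1 - (-0.2327)(-0.2327)]
         = 0.22225071 / 0.94585071 = 0.235.
Therefore phi_{22} = 0.2350.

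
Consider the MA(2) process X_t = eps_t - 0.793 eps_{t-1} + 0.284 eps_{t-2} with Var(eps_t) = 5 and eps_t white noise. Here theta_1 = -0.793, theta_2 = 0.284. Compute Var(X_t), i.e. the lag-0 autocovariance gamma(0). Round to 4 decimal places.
\gamma(0) = 8.5475

For an MA(q) process X_t = eps_t + sum_i theta_i eps_{t-i} with
Var(eps_t) = sigma^2, the variance is
  gamma(0) = sigma^2 * (1 + sum_i theta_i^2).
  sum_i theta_i^2 = (-0.793)^2 + (0.284)^2 = 0.628849 + 0.080656 = 0.709505.
  gamma(0) = 5 * (1 + 0.709505) = 5 * 1.709505 = 8.547525, which rounds to 8.5475.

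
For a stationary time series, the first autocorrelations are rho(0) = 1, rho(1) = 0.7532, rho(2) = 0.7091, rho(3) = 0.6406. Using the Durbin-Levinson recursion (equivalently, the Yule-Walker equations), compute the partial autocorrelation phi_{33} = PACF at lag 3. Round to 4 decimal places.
\phi_{33} = 0.0899

The PACF at lag k is phi_{kk}, the last component of the solution
to the Yule-Walker system G_k phi = r_k where
  (G_k)_{ij} = rho(|i - j|), (r_k)_i = rho(i), i,j = 1..k.
Equivalently, Durbin-Levinson gives phi_{kk} iteratively:
  phi_{11} = rho(1)
  phi_{kk} = [rho(k) - sum_{j=1..k-1} phi_{k-1,j} rho(k-j)]
            / [1 - sum_{j=1..k-1} phi_{k-1,j} rho(j)],
  phi_{k,j} = phi_{k-1,j} - phi_{kk} phi_{k-1,k-j},  j = 1..k-1.
Step k = 1:
  phi_11 = rho(1) = 0.7532.
Step k = 2:
  phi_22 = [rho(2) - phi_11 rho(1)] / [1 - phi_11 rho(1)] = [0.7091 - (0.7532)(0.7532)] / [1 - (0.7532)(0.7532)]
         = 0.14178976 / 0.43268976 = 0.327694.
  Update: phi_21 = phi_11 - phi_22 phi_11 = 0.7532 - (0.327694)(0.7532) = 0.506381.
Step k = 3:
  phi_33 = [rho(3) - phi_21 rho(2) - phi_22 rho(1)] / [1 - phi_21 rho(1) - phi_22 rho(2)]
    numerator   = 0.6406 - (0.506381)(0.7091) - (0.327694)(0.7532) = 0.03470624
    denominator = 1 - (0.506381)(0.7532) - (0.327694)(0.7091) = 0.38622613
  phi_33 = 0.03470624 / 0.38622613 = 0.0899.
Therefore phi_{33} = 0.0899.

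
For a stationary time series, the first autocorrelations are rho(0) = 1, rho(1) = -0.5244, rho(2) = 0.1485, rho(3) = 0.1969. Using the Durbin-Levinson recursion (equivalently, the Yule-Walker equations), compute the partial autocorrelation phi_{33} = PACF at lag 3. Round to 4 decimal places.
\phi_{33} = 0.2801

The PACF at lag k is phi_{kk}, the last component of the solution
to the Yule-Walker system G_k phi = r_k where
  (G_k)_{ij} = rho(|i - j|), (r_k)_i = rho(i), i,j = 1..k.
Equivalently, Durbin-Levinson gives phi_{kk} iteratively:
  phi_{11} = rho(1)
  phi_{kk} = [rho(k) - sum_{j=1..k-1} phi_{k-1,j} rho(k-j)]
            / [1 - sum_{j=1..k-1} phi_{k-1,j} rho(j)],
  phi_{k,j} = phi_{k-1,j} - phi_{kk} phi_{k-1,k-j},  j = 1..k-1.
Step k = 1:
  phi_11 = rho(1) = -0.5244.
Step k = 2:
  phi_22 = [rho(2) - phi_11 rho(1)] / [1 - phi_11 rho(1)] = [0.1485 - (-0.5244)(-0.5244)] / [1 - (-0.5244)(-0.5244)]
         = -0.12649536 / 0.72500464 = -0.174475.
  Update: phi_21 = phi_11 - phi_22 phi_11 = -0.5244 - (-0.174475)(-0.5244) = -0.615895.
Step k = 3:
  phi_33 = [rho(3) - phi_21 rho(2) - phi_22 rho(1)] / [1 - phi_21 rho(1) - phi_22 rho(2)]
    numerator   = 0.1969 - (-0.615895)(0.1485) - (-0.174475)(-0.5244) = 0.19686556
    denominator = 1 - (-0.615895)(-0.5244) - (-0.174475)(0.1485) = 0.70293433
  phi_33 = 0.19686556 / 0.70293433 = 0.2801.
Therefore phi_{33} = 0.2801.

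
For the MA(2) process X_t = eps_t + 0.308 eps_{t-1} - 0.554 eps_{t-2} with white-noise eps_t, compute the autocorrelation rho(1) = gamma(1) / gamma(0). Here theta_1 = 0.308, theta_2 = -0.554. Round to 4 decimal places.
\rho(1) = 0.0980

For an MA(q) process with theta_0 = 1, the autocovariance is
  gamma(k) = sigma^2 * sum_{i=0..q-k} theta_i * theta_{i+k},
and rho(k) = gamma(k) / gamma(0). Sigma^2 cancels.
  numerator   = (1)*(0.308) + (0.308)*(-0.554) = 0.137368.
  denominator = (1)^2 + (0.308)^2 + (-0.554)^2 = 1.40178.
  rho(1) = 0.137368 / 1.40178 = 0.0980.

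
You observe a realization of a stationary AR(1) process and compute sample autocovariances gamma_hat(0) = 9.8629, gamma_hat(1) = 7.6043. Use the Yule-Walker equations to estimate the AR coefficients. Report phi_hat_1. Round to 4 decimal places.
\hat\phi_{1} = 0.7710

The Yule-Walker equations for an AR(p) process read, in matrix form,
  Gamma_p phi = r_p,   with   (Gamma_p)_{ij} = gamma(|i - j|),
                       (r_p)_i = gamma(i),   i,j = 1..p.
Substitute the sample gammas (Toeplitz matrix and right-hand side of size 1):
  Gamma_p = [[9.8629]]
  r_p     = [7.6043]
With p = 1 this is the single equation gamma(0) phi_1 = gamma(1):
  phi_hat_1 = gamma(1) / gamma(0) = 7.6043 / 9.8629 = 0.7710.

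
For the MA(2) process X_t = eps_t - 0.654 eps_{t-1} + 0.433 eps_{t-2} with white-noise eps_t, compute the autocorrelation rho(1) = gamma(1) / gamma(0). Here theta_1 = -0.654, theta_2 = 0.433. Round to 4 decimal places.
\rho(1) = -0.5802

For an MA(q) process with theta_0 = 1, the autocovariance is
  gamma(k) = sigma^2 * sum_{i=0..q-k} theta_i * theta_{i+k},
and rho(k) = gamma(k) / gamma(0). Sigma^2 cancels.
  numerator   = (1)*(-0.654) + (-0.654)*(0.433) = -0.937182.
  denominator = (1)^2 + (-0.654)^2 + (0.433)^2 = 1.615205.
  rho(1) = -0.937182 / 1.615205 = -0.5802.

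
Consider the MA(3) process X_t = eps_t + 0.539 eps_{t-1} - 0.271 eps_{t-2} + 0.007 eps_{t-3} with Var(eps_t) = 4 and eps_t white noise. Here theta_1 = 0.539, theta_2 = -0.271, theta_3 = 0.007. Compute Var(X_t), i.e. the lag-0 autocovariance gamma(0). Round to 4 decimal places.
\gamma(0) = 5.4560

For an MA(q) process X_t = eps_t + sum_i theta_i eps_{t-i} with
Var(eps_t) = sigma^2, the variance is
  gamma(0) = sigma^2 * (1 + sum_i theta_i^2).
  sum_i theta_i^2 = (0.539)^2 + (-0.271)^2 + (0.007)^2 = 0.290521 + 0.073441 + 0.000049 = 0.364011.
  gamma(0) = 4 * (1 + 0.364011) = 4 * 1.364011 = 5.456044, which rounds to 5.4560.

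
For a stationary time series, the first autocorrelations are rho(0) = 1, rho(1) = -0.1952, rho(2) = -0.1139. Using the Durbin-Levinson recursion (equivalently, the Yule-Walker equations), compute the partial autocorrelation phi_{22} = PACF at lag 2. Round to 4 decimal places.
\phi_{22} = -0.1580

The PACF at lag k is phi_{kk}, the last component of the solution
to the Yule-Walker system G_k phi = r_k where
  (G_k)_{ij} = rho(|i - j|), (r_k)_i = rho(i), i,j = 1..k.
Equivalently, Durbin-Levinson gives phi_{kk} iteratively:
  phi_{11} = rho(1)
  phi_{kk} = [rho(k) - sum_{j=1..k-1} phi_{k-1,j} rho(k-j)]
            / [1 - sum_{j=1..k-1} phi_{k-1,j} rho(j)],
  phi_{k,j} = phi_{k-1,j} - phi_{kk} phi_{k-1,k-j},  j = 1..k-1.
Step k = 1:
  phi_11 = rho(1) = -0.1952.
Step k = 2:
  phi_22 = [rho(2) - phi_11 rho(1)] / [1 - phi_11 rho(1)] = [-0.1139 - (-0.1952)(-0.1952)] / [1 - (-0.1952)(-0.1952)]
         = -0.15200304 / 0.96189696 = -0.158.
Therefore phi_{22} = -0.1580.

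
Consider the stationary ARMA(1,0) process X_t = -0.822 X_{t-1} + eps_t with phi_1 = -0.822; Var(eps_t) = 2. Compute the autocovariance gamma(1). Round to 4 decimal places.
\gamma(1) = -5.0691

Multiply the model equation by X_{t-k} and take expectations. With theta_0 = psi_0 = 1 and psi_j the MA(infinity) weights, this gives
  gamma(k) - sum_i phi_i gamma(k-i) = c_k,
  c_k = sigma^2 * sum_{j=k..q} theta_j psi_{j-k}   (c_k = 0 for k > q),
using gamma(-m) = gamma(m).
Pure AR (q = 0): c_0 = sigma^2 = 2, c_k = 0 for k >= 1.
Equations for k = 0 and k = 1 (AR order 1):
  gamma(0) = phi_1 gamma(1) + c_0
  gamma(1) = phi_1 gamma(0) + c_1
Substituting the second into the first: gamma(0) (1 - phi_1^2) = c_0 + phi_1 c_1, so
  gamma(0) = c_0 / (1 - phi_1^2) = 2 / (1 - (-0.822)^2) = 2 / 0.324316 = 6.166825.
  gamma(1) = phi_1 gamma(0) = (-0.822)(6.166825) = -5.06913.
Therefore gamma(1) = -5.0691 (to 4 decimal places).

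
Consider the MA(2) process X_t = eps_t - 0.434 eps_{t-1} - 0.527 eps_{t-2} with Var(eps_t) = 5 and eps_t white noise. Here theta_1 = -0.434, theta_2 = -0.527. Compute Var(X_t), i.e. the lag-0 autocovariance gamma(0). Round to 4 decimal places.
\gamma(0) = 7.3304

For an MA(q) process X_t = eps_t + sum_i theta_i eps_{t-i} with
Var(eps_t) = sigma^2, the variance is
  gamma(0) = sigma^2 * (1 + sum_i theta_i^2).
  sum_i theta_i^2 = (-0.434)^2 + (-0.527)^2 = 0.188356 + 0.277729 = 0.466085.
  gamma(0) = 5 * (1 + 0.466085) = 5 * 1.466085 = 7.330425, which rounds to 7.3304.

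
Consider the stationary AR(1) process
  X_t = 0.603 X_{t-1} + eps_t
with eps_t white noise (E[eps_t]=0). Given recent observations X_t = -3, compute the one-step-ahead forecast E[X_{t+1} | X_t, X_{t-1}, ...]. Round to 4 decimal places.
E[X_{t+1} \mid \mathcal F_t] = -1.8090

For an AR(p) model X_t = c + sum_i phi_i X_{t-i} + eps_t, the
one-step-ahead conditional mean is
  E[X_{t+1} | X_t, ...] = c + sum_i phi_i X_{t+1-i}.
Substitute known values:
  E[X_{t+1} | ...] = (0.603) * (-3)
                   = -1.8090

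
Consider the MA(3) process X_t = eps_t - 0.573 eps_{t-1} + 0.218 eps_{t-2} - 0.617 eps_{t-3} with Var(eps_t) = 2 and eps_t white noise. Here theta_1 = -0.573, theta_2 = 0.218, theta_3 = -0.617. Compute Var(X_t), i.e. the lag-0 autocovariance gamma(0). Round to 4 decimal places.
\gamma(0) = 3.5131

For an MA(q) process X_t = eps_t + sum_i theta_i eps_{t-i} with
Var(eps_t) = sigma^2, the variance is
  gamma(0) = sigma^2 * (1 + sum_i theta_i^2).
  sum_i theta_i^2 = (-0.573)^2 + (0.218)^2 + (-0.617)^2 = 0.328329 + 0.047524 + 0.380689 = 0.756542.
  gamma(0) = 2 * (1 + 0.756542) = 2 * 1.756542 = 3.513084, which rounds to 3.5131.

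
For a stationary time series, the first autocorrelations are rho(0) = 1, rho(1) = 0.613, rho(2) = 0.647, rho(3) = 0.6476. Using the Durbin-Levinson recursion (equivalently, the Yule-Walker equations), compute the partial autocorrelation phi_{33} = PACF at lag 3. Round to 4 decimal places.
\phi_{33} = 0.3100

The PACF at lag k is phi_{kk}, the last component of the solution
to the Yule-Walker system G_k phi = r_k where
  (G_k)_{ij} = rho(|i - j|), (r_k)_i = rho(i), i,j = 1..k.
Equivalently, Durbin-Levinson gives phi_{kk} iteratively:
  phi_{11} = rho(1)
  phi_{kk} = [rho(k) - sum_{j=1..k-1} phi_{k-1,j} rho(k-j)]
            / [1 - sum_{j=1..k-1} phi_{k-1,j} rho(j)],
  phi_{k,j} = phi_{k-1,j} - phi_{kk} phi_{k-1,k-j},  j = 1..k-1.
Step k = 1:
  phi_11 = rho(1) = 0.613.
Step k = 2:
  phi_22 = [rho(2) - phi_11 rho(1)] / [1 - phi_11 rho(1)] = [0.647 - (0.613)(0.613)] / [1 - (0.613)(0.613)]
         = 0.271231 / 0.624231 = 0.434504.
  Update: phi_21 = phi_11 - phi_22 phi_11 = 0.613 - (0.434504)(0.613) = 0.346649.
Step k = 3:
  phi_33 = [rho(3) - phi_21 rho(2) - phi_22 rho(1)] / [1 - phi_21 rho(1) - phi_22 rho(2)]
    numerator   = 0.6476 - (0.346649)(0.647) - (0.434504)(0.613) = 0.15696707
    denominator = 1 - (0.346649)(0.613) - (0.434504)(0.647) = 0.50637999
  phi_33 = 0.15696707 / 0.50637999 = 0.31.
Therefore phi_{33} = 0.3100.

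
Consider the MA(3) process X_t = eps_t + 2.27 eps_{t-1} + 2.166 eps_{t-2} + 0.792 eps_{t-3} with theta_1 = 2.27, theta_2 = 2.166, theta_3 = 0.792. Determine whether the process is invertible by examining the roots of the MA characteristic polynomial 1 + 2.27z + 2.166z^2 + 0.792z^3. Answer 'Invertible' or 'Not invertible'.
\text{Invertible}

The MA(q) characteristic polynomial is P(z) = 1 + 2.27z + 2.166z^2 + 0.792z^3.
Invertibility requires all roots to lie outside the unit circle, i.e. |z| > 1 for every root.
Degree 3: look for a simple real root z0 first, then factor out (1 - z/z0) and solve the remaining quadratic.
Testing z0 = -1.25: P(-1.25) = 1 + (2.27)(-1.25) + (2.166)(-1.25)^2 + (0.792)(-1.25)^3
  = 1 + (-2.8375) + (3.384375) + (-1.546875) = 0.  So z_0 = -1.25 is a root, |z_0| = 1.25.
Divide out the factor (1 + 0.8 z) = (1 - z/z0) (since 1/z0 = -0.8):
  P(z) = (1 + 0.8 z)(1 + (1.47) z + (0.99) z^2)
  [check: z-coef 1.47 - (-0.8) = 2.27; z^2-coef 0.99 - (-0.8)(1.47) = 2.166; z^3-coef -(-0.8)(0.99) = 0.792.]
Remaining roots from the quadratic factor 1 + (1.47) z + (0.99) z^2:
  Set 1 + (1.47) z + (0.99) z^2 = 0, i.e. a z^2 + b z + c = 0 with a = 0.99, b = 1.47, c = 1.
  Discriminant D = b^2 - 4ac = (1.47)^2 - 4*(0.99)*1 = 2.1609 - (3.96) = -1.7991.
  D < 0, so the roots are the complex-conjugate pair z = (-b +/- i sqrt(-D)) / (2a) = -0.7424 +/- 0.6774i.
  For a conjugate pair |z|^2 = z * conj(z) = (product of roots) = c/a = 1/(0.99) = 1.010101, so |z| = sqrt(1.010101) = 1.005 for both roots.
Moduli of all roots: 1.2500, 1.0050, 1.0050.
All moduli strictly greater than 1? Yes.
Verdict: Invertible.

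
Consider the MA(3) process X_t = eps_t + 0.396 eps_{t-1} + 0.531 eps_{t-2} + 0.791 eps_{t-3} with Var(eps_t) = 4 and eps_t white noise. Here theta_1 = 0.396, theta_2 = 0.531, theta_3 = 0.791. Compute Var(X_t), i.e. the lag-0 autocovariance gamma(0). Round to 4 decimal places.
\gamma(0) = 8.2578

For an MA(q) process X_t = eps_t + sum_i theta_i eps_{t-i} with
Var(eps_t) = sigma^2, the variance is
  gamma(0) = sigma^2 * (1 + sum_i theta_i^2).
  sum_i theta_i^2 = (0.396)^2 + (0.531)^2 + (0.791)^2 = 0.156816 + 0.281961 + 0.625681 = 1.064458.
  gamma(0) = 4 * (1 + 1.064458) = 4 * 2.064458 = 8.257832, which rounds to 8.2578.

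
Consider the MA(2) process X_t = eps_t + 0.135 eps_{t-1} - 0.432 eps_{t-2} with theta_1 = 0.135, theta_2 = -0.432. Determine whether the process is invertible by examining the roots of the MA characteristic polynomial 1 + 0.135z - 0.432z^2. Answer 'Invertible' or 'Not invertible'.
\text{Invertible}

The MA(q) characteristic polynomial is P(z) = 1 + 0.135z - 0.432z^2.
Invertibility requires all roots to lie outside the unit circle, i.e. |z| > 1 for every root.
Set 1 + (0.135) z + (-0.432) z^2 = 0, i.e. a z^2 + b z + c = 0 with a = -0.432, b = 0.135, c = 1.
Discriminant D = b^2 - 4ac = (0.135)^2 - 4*(-0.432)*1 = 0.018225 - (-1.728) = 1.746225.
D >= 0, so the roots are real: z = (-b +/- sqrt(D)) / (2a) = (-0.135 +/- 1.321448) / (-0.864).
  z_1 = (-0.135 + 1.321448) / (-0.864) = -1.3732,   |z_1| = 1.3732.
  z_2 = (-0.135 - 1.321448) / (-0.864) = 1.6857,   |z_2| = 1.6857.
Moduli of all roots: 1.3732, 1.6857.
All moduli strictly greater than 1? Yes.
Verdict: Invertible.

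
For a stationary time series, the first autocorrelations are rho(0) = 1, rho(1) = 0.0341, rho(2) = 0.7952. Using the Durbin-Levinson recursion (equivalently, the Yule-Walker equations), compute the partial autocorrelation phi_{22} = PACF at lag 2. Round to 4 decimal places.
\phi_{22} = 0.7950

The PACF at lag k is phi_{kk}, the last component of the solution
to the Yule-Walker system G_k phi = r_k where
  (G_k)_{ij} = rho(|i - j|), (r_k)_i = rho(i), i,j = 1..k.
Equivalently, Durbin-Levinson gives phi_{kk} iteratively:
  phi_{11} = rho(1)
  phi_{kk} = [rho(k) - sum_{j=1..k-1} phi_{k-1,j} rho(k-j)]
            / [1 - sum_{j=1..k-1} phi_{k-1,j} rho(j)],
  phi_{k,j} = phi_{k-1,j} - phi_{kk} phi_{k-1,k-j},  j = 1..k-1.
Step k = 1:
  phi_11 = rho(1) = 0.0341.
Step k = 2:
  phi_22 = [rho(2) - phi_11 rho(1)] / [1 - phi_11 rho(1)] = [0.7952 - (0.0341)(0.0341)] / [1 - (0.0341)(0.0341)]
         = 0.79403719 / 0.99883719 = 0.795.
Therefore phi_{22} = 0.7950.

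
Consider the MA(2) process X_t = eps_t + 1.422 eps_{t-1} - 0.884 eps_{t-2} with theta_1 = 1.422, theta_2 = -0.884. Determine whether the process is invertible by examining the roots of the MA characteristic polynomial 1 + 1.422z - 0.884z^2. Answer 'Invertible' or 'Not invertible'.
\text{Not invertible}

The MA(q) characteristic polynomial is P(z) = 1 + 1.422z - 0.884z^2.
Invertibility requires all roots to lie outside the unit circle, i.e. |z| > 1 for every root.
Set 1 + (1.422) z + (-0.884) z^2 = 0, i.e. a z^2 + b z + c = 0 with a = -0.884, b = 1.422, c = 1.
Discriminant D = b^2 - 4ac = (1.422)^2 - 4*(-0.884)*1 = 2.022084 - (-3.536) = 5.558084.
D >= 0, so the roots are real: z = (-b +/- sqrt(D)) / (2a) = (-1.422 +/- 2.357559) / (-1.768).
  z_1 = (-1.422 + 2.357559) / (-1.768) = -0.5292,   |z_1| = 0.5292.
  z_2 = (-1.422 - 2.357559) / (-1.768) = 2.1378,   |z_2| = 2.1378.
Moduli of all roots: 0.5292, 2.1378.
All moduli strictly greater than 1? No.
Verdict: Not invertible.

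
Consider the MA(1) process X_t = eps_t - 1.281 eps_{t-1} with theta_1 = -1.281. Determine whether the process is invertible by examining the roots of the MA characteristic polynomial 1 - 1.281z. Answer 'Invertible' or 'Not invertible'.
\text{Not invertible}

The MA(q) characteristic polynomial is P(z) = 1 - 1.281z.
Invertibility requires all roots to lie outside the unit circle, i.e. |z| > 1 for every root.
This is linear in z: 1 + (-1.281) z = 0  =>  z = -1/(-1.281) = 0.78064,  |z| = 0.78064.
Moduli of all roots: 0.7806.
All moduli strictly greater than 1? No.
Verdict: Not invertible.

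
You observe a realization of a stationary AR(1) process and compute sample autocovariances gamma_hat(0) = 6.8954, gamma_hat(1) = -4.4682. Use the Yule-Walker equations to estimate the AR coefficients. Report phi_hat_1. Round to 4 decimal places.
\hat\phi_{1} = -0.6480

The Yule-Walker equations for an AR(p) process read, in matrix form,
  Gamma_p phi = r_p,   with   (Gamma_p)_{ij} = gamma(|i - j|),
                       (r_p)_i = gamma(i),   i,j = 1..p.
Substitute the sample gammas (Toeplitz matrix and right-hand side of size 1):
  Gamma_p = [[6.8954]]
  r_p     = [-4.4682]
With p = 1 this is the single equation gamma(0) phi_1 = gamma(1):
  phi_hat_1 = gamma(1) / gamma(0) = -4.4682 / 6.8954 = -0.6480.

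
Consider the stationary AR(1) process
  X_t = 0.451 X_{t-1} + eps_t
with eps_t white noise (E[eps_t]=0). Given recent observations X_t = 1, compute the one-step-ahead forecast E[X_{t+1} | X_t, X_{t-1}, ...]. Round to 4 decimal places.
E[X_{t+1} \mid \mathcal F_t] = 0.4510

For an AR(p) model X_t = c + sum_i phi_i X_{t-i} + eps_t, the
one-step-ahead conditional mean is
  E[X_{t+1} | X_t, ...] = c + sum_i phi_i X_{t+1-i}.
Substitute known values:
  E[X_{t+1} | ...] = (0.451) * (1)
                   = 0.4510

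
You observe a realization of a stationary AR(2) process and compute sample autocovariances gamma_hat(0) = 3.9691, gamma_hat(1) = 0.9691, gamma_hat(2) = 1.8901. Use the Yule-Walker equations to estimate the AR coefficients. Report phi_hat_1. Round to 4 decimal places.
\hat\phi_{1} = 0.1360

The Yule-Walker equations for an AR(p) process read, in matrix form,
  Gamma_p phi = r_p,   with   (Gamma_p)_{ij} = gamma(|i - j|),
                       (r_p)_i = gamma(i),   i,j = 1..p.
Substitute the sample gammas (Toeplitz matrix and right-hand side of size 2):
  Gamma_p = [[3.9691, 0.9691], [0.9691, 3.9691]]
  r_p     = [0.9691, 1.8901]
Written out:
  3.9691 phi_1 + 0.9691 phi_2 = 0.9691
  0.9691 phi_1 + 3.9691 phi_2 = 1.8901
Solve by Cramer's rule:
  det = gamma(0)^2 - gamma(1)^2 = (3.9691)^2 - (0.9691)^2 = 15.75375481 - 0.93915481 = 14.8146
  phi_hat_1 = [gamma(1) gamma(0) - gamma(1) gamma(2)] / det = [(0.9691)(3.9691) - (0.9691)(1.8901)] / 14.8146 = 2.0147589 / 14.8146 = 0.136
  phi_hat_2 = [gamma(0) gamma(2) - gamma(1)^2] / det = [(3.9691)(1.8901) - (0.9691)^2] / 14.8146 = 6.5628411 / 14.8146 = 0.443
So phi_hat = [0.1360, 0.4430].
Therefore phi_hat_1 = 0.1360.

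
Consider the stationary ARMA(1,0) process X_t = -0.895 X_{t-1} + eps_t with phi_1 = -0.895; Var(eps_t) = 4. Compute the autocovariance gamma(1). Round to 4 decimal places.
\gamma(1) = -17.9922

Multiply the model equation by X_{t-k} and take expectations. With theta_0 = psi_0 = 1 and psi_j the MA(infinity) weights, this gives
  gamma(k) - sum_i phi_i gamma(k-i) = c_k,
  c_k = sigma^2 * sum_{j=k..q} theta_j psi_{j-k}   (c_k = 0 for k > q),
using gamma(-m) = gamma(m).
Pure AR (q = 0): c_0 = sigma^2 = 4, c_k = 0 for k >= 1.
Equations for k = 0 and k = 1 (AR order 1):
  gamma(0) = phi_1 gamma(1) + c_0
  gamma(1) = phi_1 gamma(0) + c_1
Substituting the second into the first: gamma(0) (1 - phi_1^2) = c_0 + phi_1 c_1, so
  gamma(0) = c_0 / (1 - phi_1^2) = 4 / (1 - (-0.895)^2) = 4 / 0.198975 = 20.103028.
  gamma(1) = phi_1 gamma(0) = (-0.895)(20.103028) = -17.99221.
Therefore gamma(1) = -17.9922 (to 4 decimal places).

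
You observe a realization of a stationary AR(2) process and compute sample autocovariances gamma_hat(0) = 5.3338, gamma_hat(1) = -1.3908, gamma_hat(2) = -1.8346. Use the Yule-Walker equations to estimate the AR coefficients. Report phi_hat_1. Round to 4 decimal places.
\hat\phi_{1} = -0.3760

The Yule-Walker equations for an AR(p) process read, in matrix form,
  Gamma_p phi = r_p,   with   (Gamma_p)_{ij} = gamma(|i - j|),
                       (r_p)_i = gamma(i),   i,j = 1..p.
Substitute the sample gammas (Toeplitz matrix and right-hand side of size 2):
  Gamma_p = [[5.3338, -1.3908], [-1.3908, 5.3338]]
  r_p     = [-1.3908, -1.8346]
Written out:
  5.3338 phi_1 - 1.3908 phi_2 = -1.3908
  -1.3908 phi_1 + 5.3338 phi_2 = -1.8346
Solve by Cramer's rule:
  det = gamma(0)^2 - gamma(1)^2 = (5.3338)^2 - (-1.3908)^2 = 28.44942244 - 1.93432464 = 26.5150978
  phi_hat_1 = [gamma(1) gamma(0) - gamma(1) gamma(2)] / det = [(-1.3908)(5.3338) - (-1.3908)(-1.8346)] / 26.5150978 = -9.96981072 / 26.5150978 = -0.376
  phi_hat_2 = [gamma(0) gamma(2) - gamma(1)^2] / det = [(5.3338)(-1.8346) - (-1.3908)^2] / 26.5150978 = -11.71971412 / 26.5150978 = -0.442
So phi_hat = [-0.3760, -0.4420].
Therefore phi_hat_1 = -0.3760.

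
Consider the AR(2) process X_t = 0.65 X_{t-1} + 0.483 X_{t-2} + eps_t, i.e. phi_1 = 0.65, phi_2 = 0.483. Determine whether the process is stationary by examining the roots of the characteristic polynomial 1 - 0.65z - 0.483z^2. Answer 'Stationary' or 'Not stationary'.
\text{Not stationary}

The AR(p) characteristic polynomial is P(z) = 1 - 0.65z - 0.483z^2.
Stationarity requires all roots to lie outside the unit circle, i.e. |z| > 1 for every root.
Set 1 + (-0.65) z + (-0.483) z^2 = 0, i.e. a z^2 + b z + c = 0 with a = -0.483, b = -0.65, c = 1.
Discriminant D = b^2 - 4ac = (-0.65)^2 - 4*(-0.483)*1 = 0.4225 - (-1.932) = 2.3545.
D >= 0, so the roots are real: z = (-b +/- sqrt(D)) / (2a) = (0.65 +/- 1.534438) / (-0.966).
  z_1 = (0.65 + 1.534438) / (-0.966) = -2.2613,   |z_1| = 2.2613.
  z_2 = (0.65 - 1.534438) / (-0.966) = 0.9156,   |z_2| = 0.9156.
Moduli of all roots: 2.2613, 0.9156.
All moduli strictly greater than 1? No.
Verdict: Not stationary.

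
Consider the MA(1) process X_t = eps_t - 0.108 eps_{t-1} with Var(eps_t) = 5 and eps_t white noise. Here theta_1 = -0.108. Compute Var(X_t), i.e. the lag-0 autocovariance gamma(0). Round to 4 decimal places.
\gamma(0) = 5.0583

For an MA(q) process X_t = eps_t + sum_i theta_i eps_{t-i} with
Var(eps_t) = sigma^2, the variance is
  gamma(0) = sigma^2 * (1 + sum_i theta_i^2).
  sum_i theta_i^2 = (-0.108)^2 = 0.011664.
  gamma(0) = 5 * (1 + 0.011664) = 5 * 1.011664 = 5.05832, which rounds to 5.0583.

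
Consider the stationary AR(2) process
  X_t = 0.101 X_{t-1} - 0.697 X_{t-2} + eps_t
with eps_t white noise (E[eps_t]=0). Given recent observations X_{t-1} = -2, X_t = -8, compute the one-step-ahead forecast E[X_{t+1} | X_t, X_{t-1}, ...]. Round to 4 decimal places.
E[X_{t+1} \mid \mathcal F_t] = 0.5860

For an AR(p) model X_t = c + sum_i phi_i X_{t-i} + eps_t, the
one-step-ahead conditional mean is
  E[X_{t+1} | X_t, ...] = c + sum_i phi_i X_{t+1-i}.
Substitute known values:
  E[X_{t+1} | ...] = (0.101) * (-8) + (-0.697) * (-2)
                   = 0.5860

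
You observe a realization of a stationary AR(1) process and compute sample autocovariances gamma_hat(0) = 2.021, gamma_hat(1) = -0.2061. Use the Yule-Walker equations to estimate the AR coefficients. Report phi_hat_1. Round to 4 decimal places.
\hat\phi_{1} = -0.1020

The Yule-Walker equations for an AR(p) process read, in matrix form,
  Gamma_p phi = r_p,   with   (Gamma_p)_{ij} = gamma(|i - j|),
                       (r_p)_i = gamma(i),   i,j = 1..p.
Substitute the sample gammas (Toeplitz matrix and right-hand side of size 1):
  Gamma_p = [[2.021]]
  r_p     = [-0.2061]
With p = 1 this is the single equation gamma(0) phi_1 = gamma(1):
  phi_hat_1 = gamma(1) / gamma(0) = -0.2061 / 2.021 = -0.1020.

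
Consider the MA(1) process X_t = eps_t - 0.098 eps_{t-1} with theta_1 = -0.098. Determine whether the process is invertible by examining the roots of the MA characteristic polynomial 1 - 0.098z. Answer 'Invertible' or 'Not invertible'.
\text{Invertible}

The MA(q) characteristic polynomial is P(z) = 1 - 0.098z.
Invertibility requires all roots to lie outside the unit circle, i.e. |z| > 1 for every root.
This is linear in z: 1 + (-0.098) z = 0  =>  z = -1/(-0.098) = 10.204082,  |z| = 10.204082.
Moduli of all roots: 10.2041.
All moduli strictly greater than 1? Yes.
Verdict: Invertible.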